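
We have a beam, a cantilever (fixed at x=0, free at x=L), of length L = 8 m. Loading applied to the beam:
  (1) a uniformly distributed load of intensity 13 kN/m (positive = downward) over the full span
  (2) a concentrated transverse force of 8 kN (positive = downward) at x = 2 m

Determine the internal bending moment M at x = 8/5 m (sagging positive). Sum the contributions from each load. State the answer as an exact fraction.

Load 1 — uniform load w=13 kN/m over full span:
  M_1 = -w(L-x)²/2 = -13·(8-(8/5))²/2 = -6656/25 kN·m
Load 2 — point force P=8 kN at a=2 m (b=L-a=6):
  M_2 = -P(a-x)  [x≤a] = -8·(2-(8/5)) = -16/5 kN·m
Superposition: M = Σ M_i = -6736/25 kN·m ≈ -269.440000 kN·m

M(8/5) = -6736/25 kN·m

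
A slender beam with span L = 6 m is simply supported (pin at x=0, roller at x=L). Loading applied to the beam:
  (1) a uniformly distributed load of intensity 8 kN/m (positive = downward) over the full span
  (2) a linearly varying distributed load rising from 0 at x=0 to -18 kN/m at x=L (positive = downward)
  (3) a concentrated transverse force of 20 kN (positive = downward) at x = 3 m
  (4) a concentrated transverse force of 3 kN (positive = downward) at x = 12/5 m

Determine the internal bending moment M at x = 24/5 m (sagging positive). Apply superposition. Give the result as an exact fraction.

M(24/5) = 672/125 kN·m

Load 1 — uniform load w=8 kN/m over full span:
  M_1 = wx(L-x)/2 = 8·(24/5)·(6-(24/5))/2 = 576/25 kN·m
Load 2 — triangular load w₀=-18 kN/m (0→w₀ over full span):
  M_2 = w₀Lx/6 - w₀x³/(6L) = (-18)·6·(24/5)/6 - (-18)·(24/5)³/(6·6) = -3888/125 kN·m
Load 3 — point force P=20 kN at a=3 m (b=L-a=3):
  M_3 = Pa(L-x)/L  [x>a] = 20·3·(6-(24/5))/6 = 12 kN·m
Load 4 — point force P=3 kN at a=12/5 m (b=L-a=18/5):
  M_4 = Pa(L-x)/L  [x>a] = 3·(12/5)·(6-(24/5))/6 = 36/25 kN·m
Superposition: M = Σ M_i = 672/125 kN·m ≈ 5.376000 kN·m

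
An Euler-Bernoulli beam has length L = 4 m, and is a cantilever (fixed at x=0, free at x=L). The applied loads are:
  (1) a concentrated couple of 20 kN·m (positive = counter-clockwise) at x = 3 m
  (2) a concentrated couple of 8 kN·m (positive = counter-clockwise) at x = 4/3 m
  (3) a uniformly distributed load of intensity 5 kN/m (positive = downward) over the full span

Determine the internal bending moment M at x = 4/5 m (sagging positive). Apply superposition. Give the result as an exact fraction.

M(4/5) = 12/5 kN·m

Load 1 — applied couple M₀=20 kN·m at a=3 m (b=L-a=1):
  M_1 = M₀  [x≤a] = 20 = 20 kN·m
Load 2 — applied couple M₀=8 kN·m at a=4/3 m (b=L-a=8/3):
  M_2 = M₀  [x≤a] = 8 = 8 kN·m
Load 3 — uniform load w=5 kN/m over full span:
  M_3 = -w(L-x)²/2 = -5·(4-(4/5))²/2 = -128/5 kN·m
Superposition: M = Σ M_i = 12/5 kN·m ≈ 2.400000 kN·m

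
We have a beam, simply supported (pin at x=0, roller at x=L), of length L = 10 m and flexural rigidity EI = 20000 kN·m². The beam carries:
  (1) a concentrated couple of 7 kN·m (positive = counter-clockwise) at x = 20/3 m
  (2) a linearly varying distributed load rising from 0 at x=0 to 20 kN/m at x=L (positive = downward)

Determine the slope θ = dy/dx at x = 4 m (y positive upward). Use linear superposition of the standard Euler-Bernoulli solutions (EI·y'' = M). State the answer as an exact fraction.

θ(4) = -1093/150000 rad

Load 1 — applied couple M₀=7 kN·m at a=20/3 m (b=L-a=10/3):
  θ_1 = (M₀x²/(2L)+C₁)/EI  [x≤a] with C₁=M₀(3b²-L²)/(6L)=-70/9 = (7·4²/(2·10)+(-70/9))/20000 = -49/450000 rad
Load 2 — triangular load w₀=20 kN/m (0→w₀ over full span):
  θ_2 = -w₀(7L⁴-30L²x²+15x⁴)/(360LEI) = -20·(7·10⁴-30·10²·4²+15·4⁴)/(360·10·20000) = -323/45000 rad
Superposition: θ = Σ θ_i = -1093/150000 rad ≈ -0.007287 rad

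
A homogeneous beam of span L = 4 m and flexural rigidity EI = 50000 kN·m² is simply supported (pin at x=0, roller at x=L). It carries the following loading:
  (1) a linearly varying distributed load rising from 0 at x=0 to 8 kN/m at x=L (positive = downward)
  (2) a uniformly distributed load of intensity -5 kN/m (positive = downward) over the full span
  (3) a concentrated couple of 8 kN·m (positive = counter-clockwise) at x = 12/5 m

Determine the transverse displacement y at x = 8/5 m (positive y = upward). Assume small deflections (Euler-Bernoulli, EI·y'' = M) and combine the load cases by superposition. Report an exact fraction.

y(8/5) = 988/146484375 m

Load 1 — triangular load w₀=8 kN/m (0→w₀ over full span):
  y_1 = -w₀x(7L⁴-10L²x²+3x⁴)/(360LEI) = -8·(8/5)·(7·4⁴-10·4²·(8/5)²+3·(8/5)⁴)/(360·4·50000) = -36512/146484375 m
Load 2 — uniform load w=-5 kN/m over full span:
  y_2 = -wx(L³-2Lx²+x³)/(24EI) = -(-5)·(8/5)·(4³-2·4·(8/5)²+(8/5)³)/(24·50000) = 124/390625 m
Load 3 — applied couple M₀=8 kN·m at a=12/5 m (b=L-a=8/5):
  y_3 = (M₀x³/(6L)+C₁x)/EI  [x≤a] with C₁=M₀(3b²-L²)/(6L)=-208/75 = (8·(8/5)³/(6·4)+(-208/75)·(8/5))/50000 = -24/390625 m
Superposition: y = Σ y_i = 988/146484375 m ≈ 0.000007 m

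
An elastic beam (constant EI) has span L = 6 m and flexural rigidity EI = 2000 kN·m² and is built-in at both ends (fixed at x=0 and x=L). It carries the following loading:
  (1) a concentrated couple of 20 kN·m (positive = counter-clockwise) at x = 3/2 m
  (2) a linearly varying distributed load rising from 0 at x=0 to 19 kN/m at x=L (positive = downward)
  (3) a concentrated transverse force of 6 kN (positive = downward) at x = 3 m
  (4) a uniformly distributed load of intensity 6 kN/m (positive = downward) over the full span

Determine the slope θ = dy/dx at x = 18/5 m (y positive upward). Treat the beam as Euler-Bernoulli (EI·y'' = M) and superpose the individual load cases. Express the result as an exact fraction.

θ(18/5) = 6069/1250000 rad

Load 1 — applied couple M₀=20 kN·m at a=3/2 m (b=L-a=9/2):
  θ_1 = (R_Ax²/2 - M_Ax - M₀(x-a))/EI  [x>a] with R_A=15/4, M_A=-15/4 = ((15/4)·(18/5)²/2 - (-15/4)·(18/5) - 20·((18/5)-(3/2)))/2000 = -21/10000 rad
Load 2 — triangular load w₀=19 kN/m (0→w₀ over full span):
  θ_2 = -w₀(2x(L-x)(L-2x)(x+2L)+x²(L-x)²)/(120LEI) = -19·(2·(18/5)·(6-(18/5))·(6-2·(18/5))·((18/5)+2·6)+(18/5)²·(6-(18/5))²)/(120·6·2000) = 513/156250 rad
Load 3 — point force P=6 kN at a=3 m (b=L-a=3):
  θ_3 = Pa²(L-x)(2bL-(3b+a)(L-x))/(2L³EI)  [x>a] = 6·3²·(6-(18/5))·(2·3·6-(3·3+3)·(6-(18/5)))/(2·6³·2000) = 27/25000 rad
Load 4 — uniform load w=6 kN/m over full span:
  θ_4 = -wx(L-x)(L-2x)/(12EI) = -6·(18/5)·(6-(18/5))·(6-2·(18/5))/(12·2000) = 81/31250 rad
Superposition: θ = Σ θ_i = 6069/1250000 rad ≈ 0.004855 rad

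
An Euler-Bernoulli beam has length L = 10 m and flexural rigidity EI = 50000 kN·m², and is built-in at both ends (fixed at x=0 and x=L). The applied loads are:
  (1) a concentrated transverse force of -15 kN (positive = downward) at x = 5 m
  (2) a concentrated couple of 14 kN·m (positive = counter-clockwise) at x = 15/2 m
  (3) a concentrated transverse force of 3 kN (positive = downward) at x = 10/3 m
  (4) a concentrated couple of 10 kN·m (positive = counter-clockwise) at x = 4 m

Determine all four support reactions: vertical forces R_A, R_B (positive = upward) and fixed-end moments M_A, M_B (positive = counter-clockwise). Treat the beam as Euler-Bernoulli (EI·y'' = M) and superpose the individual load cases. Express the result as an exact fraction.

Load 1 — point force P=-15 kN at a=5 m (b=L-a=5):
  R_A = Pb²(3a+b)/L³ = (-15)·5²·(3·5+5)/10³ = -15/2 kN
  M_A = Pab²/L² = (-15)·5·5²/10² = -75/4 kN·m
  R_B = Pa²(a+3b)/L³ = (-15)·5²·(5+3·5)/10³ = -15/2 kN
  M_B = -Pa²b/L² = -(-15)·5²·5/10² = 75/4 kN·m
Load 2 — applied couple M₀=14 kN·m at a=15/2 m (b=L-a=5/2):
  R_A = 6M₀ab/L³ = 6·14·(15/2)·(5/2)/10³ = 63/40 kN
  M_A = M₀b(2a-b)/L² = 14·(5/2)·(2·(15/2)-(5/2))/10² = 35/8 kN·m
  R_B = -6M₀ab/L³ = -6·14·(15/2)·(5/2)/10³ = -63/40 kN
  M_B = M₀a(2b-a)/L² = 14·(15/2)·(2·(5/2)-(15/2))/10² = -21/8 kN·m
Load 3 — point force P=3 kN at a=10/3 m (b=L-a=20/3):
  R_A = Pb²(3a+b)/L³ = 3·(20/3)²·(3·(10/3)+(20/3))/10³ = 20/9 kN
  M_A = Pab²/L² = 3·(10/3)·(20/3)²/10² = 40/9 kN·m
  R_B = Pa²(a+3b)/L³ = 3·(10/3)²·((10/3)+3·(20/3))/10³ = 7/9 kN
  M_B = -Pa²b/L² = -3·(10/3)²·(20/3)/10² = -20/9 kN·m
Load 4 — applied couple M₀=10 kN·m at a=4 m (b=L-a=6):
  R_A = 6M₀ab/L³ = 6·10·4·6/10³ = 36/25 kN
  M_A = M₀b(2a-b)/L² = 10·6·(2·4-6)/10² = 6/5 kN·m
  R_B = -6M₀ab/L³ = -6·10·4·6/10³ = -36/25 kN
  M_B = M₀a(2b-a)/L² = 10·4·(2·6-4)/10² = 16/5 kN·m
Superposition: R_A = -4073/1800 kN, M_A = -3143/360 kN·m, R_B = -17527/1800 kN, M_B = 6157/360 kN·m

R_A = -4073/1800 kN, M_A = -3143/360 kN·m, R_B = -17527/1800 kN, M_B = 6157/360 kN·m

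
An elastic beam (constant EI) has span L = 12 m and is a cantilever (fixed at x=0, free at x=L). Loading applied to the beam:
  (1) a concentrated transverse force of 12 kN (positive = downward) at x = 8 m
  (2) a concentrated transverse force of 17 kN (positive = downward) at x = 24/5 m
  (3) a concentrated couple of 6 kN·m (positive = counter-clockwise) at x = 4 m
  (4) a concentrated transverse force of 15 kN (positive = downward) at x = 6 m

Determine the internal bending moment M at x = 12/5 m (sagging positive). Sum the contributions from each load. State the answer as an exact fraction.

M(12/5) = -156 kN·m

Load 1 — point force P=12 kN at a=8 m (b=L-a=4):
  M_1 = -P(a-x)  [x≤a] = -12·(8-(12/5)) = -336/5 kN·m
Load 2 — point force P=17 kN at a=24/5 m (b=L-a=36/5):
  M_2 = -P(a-x)  [x≤a] = -17·((24/5)-(12/5)) = -204/5 kN·m
Load 3 — applied couple M₀=6 kN·m at a=4 m (b=L-a=8):
  M_3 = M₀  [x≤a] = 6 = 6 kN·m
Load 4 — point force P=15 kN at a=6 m (b=L-a=6):
  M_4 = -P(a-x)  [x≤a] = -15·(6-(12/5)) = -54 kN·m
Superposition: M = Σ M_i = -156 kN·m ≈ -156.000000 kN·m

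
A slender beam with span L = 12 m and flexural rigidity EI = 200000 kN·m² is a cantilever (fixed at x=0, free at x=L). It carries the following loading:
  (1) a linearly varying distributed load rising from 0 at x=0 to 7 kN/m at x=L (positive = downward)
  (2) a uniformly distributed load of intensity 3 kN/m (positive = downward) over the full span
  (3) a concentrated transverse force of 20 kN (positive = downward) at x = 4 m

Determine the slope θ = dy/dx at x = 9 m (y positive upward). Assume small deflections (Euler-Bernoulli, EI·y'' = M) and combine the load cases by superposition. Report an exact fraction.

θ(9) = -3191/256000 rad

Load 1 — triangular load w₀=7 kN/m (0→w₀ over full span):
  θ_1 = (w₀Lx²/4-w₀L²x/3-w₀x⁴/(24L))/EI = (7·12·9²/4-7·12²·9/3-7·9⁴/(24·12))/200000 = -47439/6400000 rad
Load 2 — uniform load w=3 kN/m over full span:
  θ_2 = -wx(x²-3Lx+3L²)/(6EI) = -3·9·(9²-3·12·9+3·12²)/(6·200000) = -1701/400000 rad
Load 3 — point force P=20 kN at a=4 m (b=L-a=8):
  θ_3 = -Pa²/(2EI)  [x>a] = -20·4²/(2·200000) = -1/1250 rad
Superposition: θ = Σ θ_i = -3191/256000 rad ≈ -0.012465 rad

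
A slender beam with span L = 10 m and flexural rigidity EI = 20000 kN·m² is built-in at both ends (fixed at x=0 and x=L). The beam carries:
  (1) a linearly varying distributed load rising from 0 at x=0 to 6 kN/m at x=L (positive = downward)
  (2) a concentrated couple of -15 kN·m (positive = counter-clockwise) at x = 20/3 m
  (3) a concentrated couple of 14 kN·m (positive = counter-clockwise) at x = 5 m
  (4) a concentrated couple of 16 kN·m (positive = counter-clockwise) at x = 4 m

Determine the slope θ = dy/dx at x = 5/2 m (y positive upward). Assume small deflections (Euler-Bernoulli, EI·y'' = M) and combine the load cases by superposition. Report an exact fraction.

θ(5/2) = -10489/12800000 rad

Load 1 — triangular load w₀=6 kN/m (0→w₀ over full span):
  θ_1 = -w₀(2x(L-x)(L-2x)(x+2L)+x²(L-x)²)/(120LEI) = -6·(2·(5/2)·(10-(5/2))·(10-2·(5/2))·((5/2)+2·10)+(5/2)²·(10-(5/2))²)/(120·10·20000) = -117/102400 rad
Load 2 — applied couple M₀=-15 kN·m at a=20/3 m (b=L-a=10/3):
  θ_2 = (R_Ax²/2 - M_Ax)/EI  [x≤a] with R_A=-2, M_A=-5 = ((-2)·(5/2)²/2 - (-5)·(5/2))/20000 = 1/3200 rad
Load 3 — applied couple M₀=14 kN·m at a=5 m (b=L-a=5):
  θ_3 = (R_Ax²/2 - M_Ax)/EI  [x≤a] with R_A=21/10, M_A=7/2 = ((21/10)·(5/2)²/2 - (7/2)·(5/2))/20000 = -7/64000 rad
Load 4 — applied couple M₀=16 kN·m at a=4 m (b=L-a=6):
  θ_4 = (R_Ax²/2 - M_Ax)/EI  [x≤a] with R_A=288/125, M_A=48/25 = ((288/125)·(5/2)²/2 - (48/25)·(5/2))/20000 = 3/25000 rad
Superposition: θ = Σ θ_i = -10489/12800000 rad ≈ -0.000819 rad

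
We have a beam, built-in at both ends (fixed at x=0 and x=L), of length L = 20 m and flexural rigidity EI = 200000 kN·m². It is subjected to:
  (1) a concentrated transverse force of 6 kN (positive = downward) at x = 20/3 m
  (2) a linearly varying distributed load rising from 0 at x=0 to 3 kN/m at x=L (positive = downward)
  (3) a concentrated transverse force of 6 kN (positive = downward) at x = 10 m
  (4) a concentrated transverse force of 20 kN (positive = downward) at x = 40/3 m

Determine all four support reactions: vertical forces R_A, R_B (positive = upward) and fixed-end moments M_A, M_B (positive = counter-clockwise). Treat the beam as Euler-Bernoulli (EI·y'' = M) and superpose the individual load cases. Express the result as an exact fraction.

Load 1 — point force P=6 kN at a=20/3 m (b=L-a=40/3):
  R_A = Pb²(3a+b)/L³ = 6·(40/3)²·(3·(20/3)+(40/3))/20³ = 40/9 kN
  M_A = Pab²/L² = 6·(20/3)·(40/3)²/20² = 160/9 kN·m
  R_B = Pa²(a+3b)/L³ = 6·(20/3)²·((20/3)+3·(40/3))/20³ = 14/9 kN
  M_B = -Pa²b/L² = -6·(20/3)²·(40/3)/20² = -80/9 kN·m
Load 2 — triangular load w₀=3 kN/m (0→w₀ over full span):
  R_A = 3w₀L/20 = 3·3·20/20 = 9 kN
  M_A = w₀L²/30 = 3·20²/30 = 40 kN·m
  R_B = 7w₀L/20 = 7·3·20/20 = 21 kN
  M_B = -w₀L²/20 = -3·20²/20 = -60 kN·m
Load 3 — point force P=6 kN at a=10 m (b=L-a=10):
  R_A = Pb²(3a+b)/L³ = 6·10²·(3·10+10)/20³ = 3 kN
  M_A = Pab²/L² = 6·10·10²/20² = 15 kN·m
  R_B = Pa²(a+3b)/L³ = 6·10²·(10+3·10)/20³ = 3 kN
  M_B = -Pa²b/L² = -6·10²·10/20² = -15 kN·m
Load 4 — point force P=20 kN at a=40/3 m (b=L-a=20/3):
  R_A = Pb²(3a+b)/L³ = 20·(20/3)²·(3·(40/3)+(20/3))/20³ = 140/27 kN
  M_A = Pab²/L² = 20·(40/3)·(20/3)²/20² = 800/27 kN·m
  R_B = Pa²(a+3b)/L³ = 20·(40/3)²·((40/3)+3·(20/3))/20³ = 400/27 kN
  M_B = -Pa²b/L² = -20·(40/3)²·(20/3)/20² = -1600/27 kN·m
Superposition: R_A = 584/27 kN, M_A = 2765/27 kN·m, R_B = 1090/27 kN, M_B = -3865/27 kN·m

R_A = 584/27 kN, M_A = 2765/27 kN·m, R_B = 1090/27 kN, M_B = -3865/27 kN·m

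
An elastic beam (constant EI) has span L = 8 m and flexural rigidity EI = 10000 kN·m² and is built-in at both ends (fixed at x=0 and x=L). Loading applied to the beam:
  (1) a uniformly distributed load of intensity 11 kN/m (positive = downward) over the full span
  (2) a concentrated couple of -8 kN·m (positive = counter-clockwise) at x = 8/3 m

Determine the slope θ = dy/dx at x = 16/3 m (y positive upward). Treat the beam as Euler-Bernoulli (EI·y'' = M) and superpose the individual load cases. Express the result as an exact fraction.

θ(16/3) = 188/50625 rad

Load 1 — uniform load w=11 kN/m over full span:
  θ_1 = -wx(L-x)(L-2x)/(12EI) = -11·(16/3)·(8-(16/3))·(8-2·(16/3))/(12·10000) = 176/50625 rad
Load 2 — applied couple M₀=-8 kN·m at a=8/3 m (b=L-a=16/3):
  θ_2 = (R_Ax²/2 - M_Ax - M₀(x-a))/EI  [x>a] with R_A=-4/3, M_A=0 = ((-4/3)·(16/3)²/2 - 0·(16/3) - (-8)·((16/3)-(8/3)))/10000 = 4/16875 rad
Superposition: θ = Σ θ_i = 188/50625 rad ≈ 0.003714 rad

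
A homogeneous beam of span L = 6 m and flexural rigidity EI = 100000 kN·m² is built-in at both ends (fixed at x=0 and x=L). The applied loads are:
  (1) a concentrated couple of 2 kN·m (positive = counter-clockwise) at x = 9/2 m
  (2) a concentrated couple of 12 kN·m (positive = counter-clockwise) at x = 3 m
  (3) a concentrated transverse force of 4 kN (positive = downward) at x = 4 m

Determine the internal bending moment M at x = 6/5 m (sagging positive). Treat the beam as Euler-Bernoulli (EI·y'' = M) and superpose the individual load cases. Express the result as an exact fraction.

Load 1 — applied couple M₀=2 kN·m at a=9/2 m (b=L-a=3/2):
  M_1 = R_Ax - M_A  [x≤a] with R_A=3/8, M_A=5/8 = (3/8)·(6/5) - (5/8) = -7/40 kN·m
Load 2 — applied couple M₀=12 kN·m at a=3 m (b=L-a=3):
  M_2 = R_Ax - M_A  [x≤a] with R_A=3, M_A=3 = 3·(6/5) - 3 = 3/5 kN·m
Load 3 — point force P=4 kN at a=4 m (b=L-a=2):
  M_3 = Pb²(3a+b)x/L³ - Pab²/L²  [x≤a] = 4·2²·(3·4+2)·(6/5)/6³ - 4·4·2²/6² = -8/15 kN·m
Superposition: M = Σ M_i = -13/120 kN·m ≈ -0.108333 kN·m

M(6/5) = -13/120 kN·m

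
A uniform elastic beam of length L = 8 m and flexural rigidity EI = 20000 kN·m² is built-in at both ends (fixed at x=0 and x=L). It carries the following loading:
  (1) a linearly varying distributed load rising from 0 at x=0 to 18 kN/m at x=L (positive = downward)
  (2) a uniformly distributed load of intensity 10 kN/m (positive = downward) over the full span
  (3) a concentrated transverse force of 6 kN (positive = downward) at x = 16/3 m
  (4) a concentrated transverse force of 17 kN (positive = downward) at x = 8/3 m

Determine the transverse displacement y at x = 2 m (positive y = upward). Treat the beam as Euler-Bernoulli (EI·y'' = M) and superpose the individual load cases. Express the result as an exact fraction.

y(2) = -55543/8100000 m

Load 1 — triangular load w₀=18 kN/m (0→w₀ over full span):
  y_1 = -w₀x²(L-x)²(x+2L)/(120LEI) = -18·2²·(8-2)²·(2+2·8)/(120·8·20000) = -243/100000 m
Load 2 — uniform load w=10 kN/m over full span:
  y_2 = -wx²(L-x)²/(24EI) = -10·2²·(8-2)²/(24·20000) = -3/1000 m
Load 3 — point force P=6 kN at a=16/3 m (b=L-a=8/3):
  y_3 = -Pb²x²(3aL-(3a+b)x)/(6L³EI)  [x≤a] = -6·(8/3)²·2²·(3·(16/3)·8-(3·(16/3)+(8/3))·2)/(6·8³·20000) = -17/67500 m
Load 4 — point force P=17 kN at a=8/3 m (b=L-a=16/3):
  y_4 = -Pb²x²(3aL-(3a+b)x)/(6L³EI)  [x≤a] = -17·(16/3)²·2²·(3·(8/3)·8-(3·(8/3)+(16/3))·2)/(6·8³·20000) = -119/101250 m
Superposition: y = Σ y_i = -55543/8100000 m ≈ -0.006857 m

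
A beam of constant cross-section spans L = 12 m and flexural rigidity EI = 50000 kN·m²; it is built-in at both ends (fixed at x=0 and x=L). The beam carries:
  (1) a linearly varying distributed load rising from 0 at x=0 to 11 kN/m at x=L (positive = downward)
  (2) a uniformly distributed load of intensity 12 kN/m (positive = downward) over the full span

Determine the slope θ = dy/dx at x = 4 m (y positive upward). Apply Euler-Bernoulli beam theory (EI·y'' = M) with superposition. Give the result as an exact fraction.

θ(4) = -536/140625 rad

Load 1 — triangular load w₀=11 kN/m (0→w₀ over full span):
  θ_1 = -w₀(2x(L-x)(L-2x)(x+2L)+x²(L-x)²)/(120LEI) = -11·(2·4·(12-4)·(12-2·4)·(4+2·12)+4²·(12-4)²)/(120·12·50000) = -176/140625 rad
Load 2 — uniform load w=12 kN/m over full span:
  θ_2 = -wx(L-x)(L-2x)/(12EI) = -12·4·(12-4)·(12-2·4)/(12·50000) = -8/3125 rad
Superposition: θ = Σ θ_i = -536/140625 rad ≈ -0.003812 rad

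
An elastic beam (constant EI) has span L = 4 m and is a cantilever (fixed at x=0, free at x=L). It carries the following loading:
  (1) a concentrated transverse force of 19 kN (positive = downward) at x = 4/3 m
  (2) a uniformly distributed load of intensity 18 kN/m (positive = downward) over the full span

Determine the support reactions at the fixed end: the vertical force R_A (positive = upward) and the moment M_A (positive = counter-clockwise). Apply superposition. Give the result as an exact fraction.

R_A = 91 kN, M_A = 508/3 kN·m

Load 1 — point force P=19 kN at a=4/3 m (b=L-a=8/3):
  R_A = P = 19 kN
  M_A = Pa = 19·(4/3) = 76/3 kN·m
Load 2 — uniform load w=18 kN/m over full span:
  R_A = wL = 18·4 = 72 kN
  M_A = wL²/2 = 18·4²/2 = 144 kN·m
Superposition: R_A = 91 kN, M_A = 508/3 kN·m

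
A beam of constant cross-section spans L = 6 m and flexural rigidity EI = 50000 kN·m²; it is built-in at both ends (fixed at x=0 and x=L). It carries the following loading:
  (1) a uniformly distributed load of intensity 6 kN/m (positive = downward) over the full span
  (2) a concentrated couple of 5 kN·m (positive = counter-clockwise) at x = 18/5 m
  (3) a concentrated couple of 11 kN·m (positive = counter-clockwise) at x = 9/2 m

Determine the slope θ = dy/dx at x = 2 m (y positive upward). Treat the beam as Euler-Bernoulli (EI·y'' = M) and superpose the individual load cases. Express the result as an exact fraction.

θ(2) = -231/1000000 rad

Load 1 — uniform load w=6 kN/m over full span:
  θ_1 = -wx(L-x)(L-2x)/(12EI) = -6·2·(6-2)·(6-2·2)/(12·50000) = -1/6250 rad
Load 2 — applied couple M₀=5 kN·m at a=18/5 m (b=L-a=12/5):
  θ_2 = (R_Ax²/2 - M_Ax)/EI  [x≤a] with R_A=6/5, M_A=8/5 = ((6/5)·2²/2 - (8/5)·2)/50000 = -1/62500 rad
Load 3 — applied couple M₀=11 kN·m at a=9/2 m (b=L-a=3/2):
  θ_3 = (R_Ax²/2 - M_Ax)/EI  [x≤a] with R_A=33/16, M_A=55/16 = ((33/16)·2²/2 - (55/16)·2)/50000 = -11/200000 rad
Superposition: θ = Σ θ_i = -231/1000000 rad ≈ -0.000231 rad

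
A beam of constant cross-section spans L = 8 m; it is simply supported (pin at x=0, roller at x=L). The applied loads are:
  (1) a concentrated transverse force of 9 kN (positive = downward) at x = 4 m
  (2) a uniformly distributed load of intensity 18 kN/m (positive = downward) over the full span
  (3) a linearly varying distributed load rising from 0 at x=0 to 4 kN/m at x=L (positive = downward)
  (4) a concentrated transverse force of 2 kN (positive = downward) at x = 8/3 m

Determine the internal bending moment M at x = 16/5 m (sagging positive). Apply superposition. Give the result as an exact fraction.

Load 1 — point force P=9 kN at a=4 m (b=L-a=4):
  M_1 = Pbx/L  [x≤a] = 9·4·(16/5)/8 = 72/5 kN·m
Load 2 — uniform load w=18 kN/m over full span:
  M_2 = wx(L-x)/2 = 18·(16/5)·(8-(16/5))/2 = 3456/25 kN·m
Load 3 — triangular load w₀=4 kN/m (0→w₀ over full span):
  M_3 = w₀Lx/6 - w₀x³/(6L) = 4·8·(16/5)/6 - 4·(16/5)³/(6·8) = 1792/125 kN·m
Load 4 — point force P=2 kN at a=8/3 m (b=L-a=16/3):
  M_4 = Pa(L-x)/L  [x>a] = 2·(8/3)·(8-(16/5))/8 = 16/5 kN·m
Superposition: M = Σ M_i = 21272/125 kN·m ≈ 170.176000 kN·m

M(16/5) = 21272/125 kN·m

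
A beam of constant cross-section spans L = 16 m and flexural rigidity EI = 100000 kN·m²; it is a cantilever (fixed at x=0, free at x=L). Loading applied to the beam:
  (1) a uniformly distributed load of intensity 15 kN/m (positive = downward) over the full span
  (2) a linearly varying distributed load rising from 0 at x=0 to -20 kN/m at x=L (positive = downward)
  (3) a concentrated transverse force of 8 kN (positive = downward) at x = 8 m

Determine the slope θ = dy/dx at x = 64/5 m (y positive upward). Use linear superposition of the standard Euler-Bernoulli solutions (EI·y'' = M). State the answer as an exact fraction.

θ(64/5) = -3256/1171875 rad

Load 1 — uniform load w=15 kN/m over full span:
  θ_1 = -wx(x²-3Lx+3L²)/(6EI) = -15·(64/5)·((64/5)²-3·16·(64/5)+3·16²)/(6·100000) = -7936/78125 rad
Load 2 — triangular load w₀=-20 kN/m (0→w₀ over full span):
  θ_2 = (w₀Lx²/4-w₀L²x/3-w₀x⁴/(24L))/EI = ((-20)·16·(64/5)²/4-(-20)·16²·(64/5)/3-(-20)·(64/5)⁴/(24·16))/100000 = 118784/1171875 rad
Load 3 — point force P=8 kN at a=8 m (b=L-a=8):
  θ_3 = -Pa²/(2EI)  [x>a] = -8·8²/(2·100000) = -8/3125 rad
Superposition: θ = Σ θ_i = -3256/1171875 rad ≈ -0.002778 rad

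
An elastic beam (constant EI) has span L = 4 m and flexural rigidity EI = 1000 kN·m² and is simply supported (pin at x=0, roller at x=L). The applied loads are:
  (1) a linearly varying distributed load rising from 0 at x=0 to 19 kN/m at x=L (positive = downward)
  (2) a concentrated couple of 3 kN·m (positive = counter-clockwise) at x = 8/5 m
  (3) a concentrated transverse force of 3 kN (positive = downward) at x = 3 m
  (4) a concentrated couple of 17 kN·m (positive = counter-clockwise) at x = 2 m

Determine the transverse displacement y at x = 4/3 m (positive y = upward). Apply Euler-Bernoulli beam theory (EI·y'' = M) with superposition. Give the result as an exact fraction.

y(4/3) = -1111049/36450000 m

Load 1 — triangular load w₀=19 kN/m (0→w₀ over full span):
  y_1 = -w₀x(7L⁴-10L²x²+3x⁴)/(360LEI) = -19·(4/3)·(7·4⁴-10·4²·(4/3)²+3·(4/3)⁴)/(360·4·1000) = -2432/91125 m
Load 2 — applied couple M₀=3 kN·m at a=8/5 m (b=L-a=12/5):
  y_2 = (M₀x³/(6L)+C₁x)/EI  [x≤a] with C₁=M₀(3b²-L²)/(6L)=4/25 = (3·(4/3)³/(6·4)+(4/25)·(4/3))/1000 = 43/84375 m
Load 3 — point force P=3 kN at a=3 m (b=L-a=1):
  y_3 = -Pbx(L²-b²-x²)/(6LEI)  [x≤a] = -3·1·(4/3)·(4²-1²-(4/3)²)/(6·4·1000) = -119/54000 m
Load 4 — applied couple M₀=17 kN·m at a=2 m (b=L-a=2):
  y_4 = (M₀x³/(6L)+C₁x)/EI  [x≤a] with C₁=M₀(3b²-L²)/(6L)=-17/6 = (17·(4/3)³/(6·4)+(-17/6)·(4/3))/1000 = -17/8100 m
Superposition: y = Σ y_i = -1111049/36450000 m ≈ -0.030481 m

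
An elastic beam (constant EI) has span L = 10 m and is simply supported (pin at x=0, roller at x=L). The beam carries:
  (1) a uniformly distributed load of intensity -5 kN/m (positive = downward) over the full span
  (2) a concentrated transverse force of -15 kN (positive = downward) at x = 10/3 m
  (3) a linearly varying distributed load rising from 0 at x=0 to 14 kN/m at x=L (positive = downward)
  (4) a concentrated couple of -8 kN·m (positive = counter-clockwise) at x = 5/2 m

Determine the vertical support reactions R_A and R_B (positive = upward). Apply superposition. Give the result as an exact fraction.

R_A = -187/15 kN, R_B = 262/15 kN

Load 1 — uniform load w=-5 kN/m over full span:
  R_A = wL/2 = (-5)·10/2 = -25 kN
  R_B = wL/2 = (-5)·10/2 = -25 kN
Load 2 — point force P=-15 kN at a=10/3 m (b=L-a=20/3):
  R_A = Pb/L = (-15)·(20/3)/10 = -10 kN
  R_B = Pa/L = (-15)·(10/3)/10 = -5 kN
Load 3 — triangular load w₀=14 kN/m (0→w₀ over full span):
  R_A = w₀L/6 = 14·10/6 = 70/3 kN
  R_B = w₀L/3 = 14·10/3 = 140/3 kN
Load 4 — applied couple M₀=-8 kN·m at a=5/2 m (b=L-a=15/2):
  R_A = M₀/L = (-8)/10 = -4/5 kN
  R_B = -M₀/L = -(-8)/10 = 4/5 kN
Superposition: R_A = -187/15 kN, R_B = 262/15 kN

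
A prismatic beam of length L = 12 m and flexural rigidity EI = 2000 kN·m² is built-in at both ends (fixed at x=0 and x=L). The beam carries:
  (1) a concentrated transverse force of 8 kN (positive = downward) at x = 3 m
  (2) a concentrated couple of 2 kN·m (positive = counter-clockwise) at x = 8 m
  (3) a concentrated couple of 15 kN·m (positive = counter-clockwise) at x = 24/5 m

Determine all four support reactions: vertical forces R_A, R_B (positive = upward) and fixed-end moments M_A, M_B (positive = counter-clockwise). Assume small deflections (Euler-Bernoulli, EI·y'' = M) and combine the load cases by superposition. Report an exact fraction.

R_A = 1579/180 kN, M_A = 479/30 kN·m, R_B = -139/180 kN, M_B = 3/10 kN·m

Load 1 — point force P=8 kN at a=3 m (b=L-a=9):
  R_A = Pb²(3a+b)/L³ = 8·9²·(3·3+9)/12³ = 27/4 kN
  M_A = Pab²/L² = 8·3·9²/12² = 27/2 kN·m
  R_B = Pa²(a+3b)/L³ = 8·3²·(3+3·9)/12³ = 5/4 kN
  M_B = -Pa²b/L² = -8·3²·9/12² = -9/2 kN·m
Load 2 — applied couple M₀=2 kN·m at a=8 m (b=L-a=4):
  R_A = 6M₀ab/L³ = 6·2·8·4/12³ = 2/9 kN
  M_A = M₀b(2a-b)/L² = 2·4·(2·8-4)/12² = 2/3 kN·m
  R_B = -6M₀ab/L³ = -6·2·8·4/12³ = -2/9 kN
  M_B = M₀a(2b-a)/L² = 2·8·(2·4-8)/12² = 0 kN·m
Load 3 — applied couple M₀=15 kN·m at a=24/5 m (b=L-a=36/5):
  R_A = 6M₀ab/L³ = 6·15·(24/5)·(36/5)/12³ = 9/5 kN
  M_A = M₀b(2a-b)/L² = 15·(36/5)·(2·(24/5)-(36/5))/12² = 9/5 kN·m
  R_B = -6M₀ab/L³ = -6·15·(24/5)·(36/5)/12³ = -9/5 kN
  M_B = M₀a(2b-a)/L² = 15·(24/5)·(2·(36/5)-(24/5))/12² = 24/5 kN·m
Superposition: R_A = 1579/180 kN, M_A = 479/30 kN·m, R_B = -139/180 kN, M_B = 3/10 kN·m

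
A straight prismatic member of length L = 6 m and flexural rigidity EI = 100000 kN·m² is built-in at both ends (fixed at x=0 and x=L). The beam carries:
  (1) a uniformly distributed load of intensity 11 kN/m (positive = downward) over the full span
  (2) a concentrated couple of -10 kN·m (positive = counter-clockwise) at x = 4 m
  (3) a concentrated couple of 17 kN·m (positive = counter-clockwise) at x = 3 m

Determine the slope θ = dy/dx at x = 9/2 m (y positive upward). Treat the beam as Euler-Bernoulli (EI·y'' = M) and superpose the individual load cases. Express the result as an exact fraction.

θ(9/2) = 463/3200000 rad

Load 1 — uniform load w=11 kN/m over full span:
  θ_1 = -wx(L-x)(L-2x)/(12EI) = -11·(9/2)·(6-(9/2))·(6-2·(9/2))/(12·100000) = 297/1600000 rad
Load 2 — applied couple M₀=-10 kN·m at a=4 m (b=L-a=2):
  θ_2 = (R_Ax²/2 - M_Ax - M₀(x-a))/EI  [x>a] with R_A=-20/9, M_A=-10/3 = ((-20/9)·(9/2)²/2 - (-10/3)·(9/2) - (-10)·((9/2)-4))/100000 = -1/40000 rad
Load 3 — applied couple M₀=17 kN·m at a=3 m (b=L-a=3):
  θ_3 = (R_Ax²/2 - M_Ax - M₀(x-a))/EI  [x>a] with R_A=17/4, M_A=17/4 = ((17/4)·(9/2)²/2 - (17/4)·(9/2) - 17·((9/2)-3))/100000 = -51/3200000 rad
Superposition: θ = Σ θ_i = 463/3200000 rad ≈ 0.000145 rad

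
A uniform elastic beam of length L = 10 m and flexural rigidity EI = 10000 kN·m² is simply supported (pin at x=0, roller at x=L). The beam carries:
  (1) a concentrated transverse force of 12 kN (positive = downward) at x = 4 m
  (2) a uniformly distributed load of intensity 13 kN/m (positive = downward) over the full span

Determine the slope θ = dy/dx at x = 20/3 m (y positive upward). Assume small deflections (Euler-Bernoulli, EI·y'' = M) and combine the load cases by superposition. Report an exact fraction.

θ(20/3) = 122041/4050000 rad

Load 1 — point force P=12 kN at a=4 m (b=L-a=6):
  θ_1 = -Pa(2L²-6Lx+3x²+a²)/(6LEI)  [x>a] = -12·4·(2·10²-6·10·(20/3)+3·(20/3)²+4²)/(6·10·10000) = 38/9375 rad
Load 2 — uniform load w=13 kN/m over full span:
  θ_2 = -w(L³-6Lx²+4x³)/(24EI) = -13·(10³-6·10·(20/3)²+4·(20/3)³)/(24·10000) = 169/6480 rad
Superposition: θ = Σ θ_i = 122041/4050000 rad ≈ 0.030134 rad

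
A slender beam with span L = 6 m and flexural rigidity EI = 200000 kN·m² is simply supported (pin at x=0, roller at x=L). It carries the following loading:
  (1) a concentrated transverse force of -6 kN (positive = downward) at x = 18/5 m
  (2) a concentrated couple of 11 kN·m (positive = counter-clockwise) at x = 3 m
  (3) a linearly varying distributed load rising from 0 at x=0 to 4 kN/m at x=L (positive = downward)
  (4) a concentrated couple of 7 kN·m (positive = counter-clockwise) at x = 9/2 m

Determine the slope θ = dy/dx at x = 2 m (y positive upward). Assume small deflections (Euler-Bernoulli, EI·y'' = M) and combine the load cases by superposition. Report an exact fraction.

Load 1 — point force P=-6 kN at a=18/5 m (b=L-a=12/5):
  θ_1 = -Pb(L²-b²-3x²)/(6LEI)  [x≤a] = -(-6)·(12/5)·(6²-(12/5)²-3·2²)/(6·6·200000) = 57/1562500 rad
Load 2 — applied couple M₀=11 kN·m at a=3 m (b=L-a=3):
  θ_2 = (M₀x²/(2L)+C₁)/EI  [x≤a] with C₁=M₀(3b²-L²)/(6L)=-11/4 = (11·2²/(2·6)+(-11/4))/200000 = 11/2400000 rad
Load 3 — triangular load w₀=4 kN/m (0→w₀ over full span):
  θ_3 = -w₀(7L⁴-30L²x²+15x⁴)/(360LEI) = -4·(7·6⁴-30·6²·2²+15·2⁴)/(360·6·200000) = -13/281250 rad
Load 4 — applied couple M₀=7 kN·m at a=9/2 m (b=L-a=3/2):
  θ_4 = (M₀x²/(2L)+C₁)/EI  [x≤a] with C₁=M₀(3b²-L²)/(6L)=-91/16 = (7·2²/(2·6)+(-91/16))/200000 = -161/9600000 rad
Superposition: θ = Σ θ_i = -78947/3600000000 rad ≈ -0.000022 rad

θ(2) = -78947/3600000000 rad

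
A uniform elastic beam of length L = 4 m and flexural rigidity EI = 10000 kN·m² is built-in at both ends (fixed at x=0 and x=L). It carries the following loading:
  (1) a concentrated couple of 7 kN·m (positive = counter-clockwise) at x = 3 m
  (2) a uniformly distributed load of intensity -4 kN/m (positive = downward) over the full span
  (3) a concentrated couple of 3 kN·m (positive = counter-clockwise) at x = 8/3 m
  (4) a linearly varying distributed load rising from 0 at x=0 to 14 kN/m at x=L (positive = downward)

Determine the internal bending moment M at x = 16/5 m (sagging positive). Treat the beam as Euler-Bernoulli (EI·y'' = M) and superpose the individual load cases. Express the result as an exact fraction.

M(16/5) = -6351/2000 kN·m

Load 1 — applied couple M₀=7 kN·m at a=3 m (b=L-a=1):
  M_1 = R_Ax - M_A - M₀  [x>a] with R_A=63/32, M_A=35/16 = (63/32)·(16/5) - (35/16) - 7 = -231/80 kN·m
Load 2 — uniform load w=-4 kN/m over full span:
  M_2 = wLx/2 - wL²/12 - wx²/2 = (-4)·4·(16/5)/2 - (-4)·4²/12 - (-4)·(16/5)²/2 = 16/75 kN·m
Load 3 — applied couple M₀=3 kN·m at a=8/3 m (b=L-a=4/3):
  M_3 = R_Ax - M_A - M₀  [x>a] with R_A=1, M_A=1 = 1·(16/5) - 1 - 3 = -4/5 kN·m
Load 4 — triangular load w₀=14 kN/m (0→w₀ over full span):
  M_4 = 3w₀Lx/20 - w₀L²/30 - w₀x³/(6L) = 3·14·4·(16/5)/20 - 14·4²/30 - 14·(16/5)³/(6·4) = 112/375 kN·m
Superposition: M = Σ M_i = -6351/2000 kN·m ≈ -3.175500 kN·m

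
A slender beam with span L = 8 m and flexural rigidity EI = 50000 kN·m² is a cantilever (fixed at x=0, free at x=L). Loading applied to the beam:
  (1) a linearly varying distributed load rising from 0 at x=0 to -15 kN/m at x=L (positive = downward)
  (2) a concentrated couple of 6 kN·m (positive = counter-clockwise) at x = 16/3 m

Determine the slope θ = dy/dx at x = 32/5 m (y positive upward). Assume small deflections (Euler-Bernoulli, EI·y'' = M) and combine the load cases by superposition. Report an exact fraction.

θ(32/5) = 7674/390625 rad

Load 1 — triangular load w₀=-15 kN/m (0→w₀ over full span):
  θ_1 = (w₀Lx²/4-w₀L²x/3-w₀x⁴/(24L))/EI = ((-15)·8·(32/5)²/4-(-15)·8²·(32/5)/3-(-15)·(32/5)⁴/(24·8))/50000 = 7424/390625 rad
Load 2 — applied couple M₀=6 kN·m at a=16/3 m (b=L-a=8/3):
  θ_2 = M₀a/EI  [x>a] = 6·(16/3)/50000 = 2/3125 rad
Superposition: θ = Σ θ_i = 7674/390625 rad ≈ 0.019645 rad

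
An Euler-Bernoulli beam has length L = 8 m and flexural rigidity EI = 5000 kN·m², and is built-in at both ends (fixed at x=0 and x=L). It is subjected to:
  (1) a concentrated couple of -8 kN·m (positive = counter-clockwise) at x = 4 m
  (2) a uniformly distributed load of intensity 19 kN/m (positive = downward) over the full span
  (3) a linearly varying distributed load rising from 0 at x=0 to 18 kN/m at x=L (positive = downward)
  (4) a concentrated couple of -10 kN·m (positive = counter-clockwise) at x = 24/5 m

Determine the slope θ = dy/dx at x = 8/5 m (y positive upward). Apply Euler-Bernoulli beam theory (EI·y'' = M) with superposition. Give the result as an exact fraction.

Load 1 — applied couple M₀=-8 kN·m at a=4 m (b=L-a=4):
  θ_1 = (R_Ax²/2 - M_Ax)/EI  [x≤a] with R_A=-3/2, M_A=-2 = ((-3/2)·(8/5)²/2 - (-2)·(8/5))/5000 = 4/15625 rad
Load 2 — uniform load w=19 kN/m over full span:
  θ_2 = -wx(L-x)(L-2x)/(12EI) = -19·(8/5)·(8-(8/5))·(8-2·(8/5))/(12·5000) = -1216/78125 rad
Load 3 — triangular load w₀=18 kN/m (0→w₀ over full span):
  θ_3 = -w₀(2x(L-x)(L-2x)(x+2L)+x²(L-x)²)/(120LEI) = -18·(2·(8/5)·(8-(8/5))·(8-2·(8/5))·((8/5)+2·8)+(8/5)²·(8-(8/5))²)/(120·8·5000) = -2688/390625 rad
Load 4 — applied couple M₀=-10 kN·m at a=24/5 m (b=L-a=16/5):
  θ_4 = (R_Ax²/2 - M_Ax)/EI  [x≤a] with R_A=-9/5, M_A=-16/5 = ((-9/5)·(8/5)²/2 - (-16/5)·(8/5))/5000 = 44/78125 rad
Superposition: θ = Σ θ_i = -8448/390625 rad ≈ -0.021627 rad

θ(8/5) = -8448/390625 rad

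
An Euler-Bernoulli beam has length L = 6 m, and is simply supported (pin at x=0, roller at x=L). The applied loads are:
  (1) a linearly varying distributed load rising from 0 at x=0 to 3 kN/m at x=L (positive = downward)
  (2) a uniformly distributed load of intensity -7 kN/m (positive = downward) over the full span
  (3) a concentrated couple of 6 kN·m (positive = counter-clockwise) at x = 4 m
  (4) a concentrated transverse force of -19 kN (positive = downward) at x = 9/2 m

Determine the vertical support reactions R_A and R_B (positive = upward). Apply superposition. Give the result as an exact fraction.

R_A = -87/4 kN, R_B = -121/4 kN

Load 1 — triangular load w₀=3 kN/m (0→w₀ over full span):
  R_A = w₀L/6 = 3·6/6 = 3 kN
  R_B = w₀L/3 = 3·6/3 = 6 kN
Load 2 — uniform load w=-7 kN/m over full span:
  R_A = wL/2 = (-7)·6/2 = -21 kN
  R_B = wL/2 = (-7)·6/2 = -21 kN
Load 3 — applied couple M₀=6 kN·m at a=4 m (b=L-a=2):
  R_A = M₀/L = 6/6 = 1 kN
  R_B = -M₀/L = -6/6 = -1 kN
Load 4 — point force P=-19 kN at a=9/2 m (b=L-a=3/2):
  R_A = Pb/L = (-19)·(3/2)/6 = -19/4 kN
  R_B = Pa/L = (-19)·(9/2)/6 = -57/4 kN
Superposition: R_A = -87/4 kN, R_B = -121/4 kN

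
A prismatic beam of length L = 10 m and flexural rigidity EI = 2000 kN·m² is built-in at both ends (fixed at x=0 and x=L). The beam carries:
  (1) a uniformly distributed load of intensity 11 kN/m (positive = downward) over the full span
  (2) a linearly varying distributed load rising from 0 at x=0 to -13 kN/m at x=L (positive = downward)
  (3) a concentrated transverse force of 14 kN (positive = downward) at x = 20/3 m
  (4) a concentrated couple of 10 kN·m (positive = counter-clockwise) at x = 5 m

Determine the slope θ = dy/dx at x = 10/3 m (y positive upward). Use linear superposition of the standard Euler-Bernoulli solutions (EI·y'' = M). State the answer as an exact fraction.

θ(10/3) = -8/405 rad

Load 1 — uniform load w=11 kN/m over full span:
  θ_1 = -wx(L-x)(L-2x)/(12EI) = -11·(10/3)·(10-(10/3))·(10-2·(10/3))/(12·2000) = -11/324 rad
Load 2 — triangular load w₀=-13 kN/m (0→w₀ over full span):
  θ_2 = -w₀(2x(L-x)(L-2x)(x+2L)+x²(L-x)²)/(120LEI) = -(-13)·(2·(10/3)·(10-(10/3))·(10-2·(10/3))·((10/3)+2·10)+(10/3)²·(10-(10/3))²)/(120·10·2000) = 26/1215 rad
Load 3 — point force P=14 kN at a=20/3 m (b=L-a=10/3):
  θ_3 = -Pb²x(2aL-(3a+b)x)/(2L³EI)  [x≤a] = -14·(10/3)²·(10/3)·(2·(20/3)·10-(3·(20/3)+(10/3))·(10/3))/(2·10³·2000) = -7/972 rad
Load 4 — applied couple M₀=10 kN·m at a=5 m (b=L-a=5):
  θ_4 = (R_Ax²/2 - M_Ax)/EI  [x≤a] with R_A=3/2, M_A=5/2 = ((3/2)·(10/3)²/2 - (5/2)·(10/3))/2000 = 0 rad
Superposition: θ = Σ θ_i = -8/405 rad ≈ -0.019753 rad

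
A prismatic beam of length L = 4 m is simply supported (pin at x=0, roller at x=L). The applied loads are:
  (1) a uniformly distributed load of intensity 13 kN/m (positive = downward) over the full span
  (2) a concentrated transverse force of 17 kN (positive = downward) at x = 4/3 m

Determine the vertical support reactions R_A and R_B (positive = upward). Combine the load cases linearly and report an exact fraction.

R_A = 112/3 kN, R_B = 95/3 kN

Load 1 — uniform load w=13 kN/m over full span:
  R_A = wL/2 = 13·4/2 = 26 kN
  R_B = wL/2 = 13·4/2 = 26 kN
Load 2 — point force P=17 kN at a=4/3 m (b=L-a=8/3):
  R_A = Pb/L = 17·(8/3)/4 = 34/3 kN
  R_B = Pa/L = 17·(4/3)/4 = 17/3 kN
Superposition: R_A = 112/3 kN, R_B = 95/3 kN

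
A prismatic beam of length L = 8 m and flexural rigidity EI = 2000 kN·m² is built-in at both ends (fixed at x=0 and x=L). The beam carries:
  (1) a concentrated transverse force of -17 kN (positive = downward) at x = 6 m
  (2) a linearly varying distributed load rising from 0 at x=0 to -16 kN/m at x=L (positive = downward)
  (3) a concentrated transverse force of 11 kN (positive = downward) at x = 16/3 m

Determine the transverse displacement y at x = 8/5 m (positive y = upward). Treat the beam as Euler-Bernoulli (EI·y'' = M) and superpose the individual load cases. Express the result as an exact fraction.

y(8/5) = 9716221/632812500 m

Load 1 — point force P=-17 kN at a=6 m (b=L-a=2):
  y_1 = -Pb²x²(3aL-(3a+b)x)/(6L³EI)  [x≤a] = -(-17)·2²·(8/5)²·(3·6·8-(3·6+2)·(8/5))/(6·8³·2000) = 119/37500 m
Load 2 — triangular load w₀=-16 kN/m (0→w₀ over full span):
  y_2 = -w₀x²(L-x)²(x+2L)/(120LEI) = -(-16)·(8/5)²·(8-(8/5))²·((8/5)+2·8)/(120·8·2000) = 90112/5859375 m
Load 3 — point force P=11 kN at a=16/3 m (b=L-a=8/3):
  y_3 = -Pb²x²(3aL-(3a+b)x)/(6L³EI)  [x≤a] = -11·(8/3)²·(8/5)²·(3·(16/3)·8-(3·(16/3)+(8/3))·(8/5))/(6·8³·2000) = -4048/1265625 m
Superposition: y = Σ y_i = 9716221/632812500 m ≈ 0.015354 m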